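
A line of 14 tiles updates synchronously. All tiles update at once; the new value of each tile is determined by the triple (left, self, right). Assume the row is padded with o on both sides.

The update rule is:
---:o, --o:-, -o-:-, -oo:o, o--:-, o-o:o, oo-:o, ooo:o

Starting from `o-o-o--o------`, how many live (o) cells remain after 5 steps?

oo-o-----oooo-
ooo--ooo-ooooo
ooo--ooooooooo
ooo--ooooooooo  (fixed point — unchanged through step 5)
count of o: 12

12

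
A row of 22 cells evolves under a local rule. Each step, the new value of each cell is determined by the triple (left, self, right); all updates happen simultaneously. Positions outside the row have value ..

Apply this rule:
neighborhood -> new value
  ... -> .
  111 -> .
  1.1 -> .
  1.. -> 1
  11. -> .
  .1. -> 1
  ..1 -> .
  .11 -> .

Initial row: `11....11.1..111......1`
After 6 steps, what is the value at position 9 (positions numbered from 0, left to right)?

.

..1......11....1.....1
..11.......1...11....1
....1......11....1...1
....11.......1...11..1
......1......11....1.1
......11.......1...1.1
position 9 holds .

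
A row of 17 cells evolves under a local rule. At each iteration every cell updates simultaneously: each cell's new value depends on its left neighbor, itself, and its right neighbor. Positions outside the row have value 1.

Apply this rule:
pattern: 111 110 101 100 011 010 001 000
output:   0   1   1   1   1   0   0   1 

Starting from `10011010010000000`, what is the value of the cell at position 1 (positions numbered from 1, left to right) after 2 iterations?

0

11011101001111110
01110110101000011
position 1 holds 0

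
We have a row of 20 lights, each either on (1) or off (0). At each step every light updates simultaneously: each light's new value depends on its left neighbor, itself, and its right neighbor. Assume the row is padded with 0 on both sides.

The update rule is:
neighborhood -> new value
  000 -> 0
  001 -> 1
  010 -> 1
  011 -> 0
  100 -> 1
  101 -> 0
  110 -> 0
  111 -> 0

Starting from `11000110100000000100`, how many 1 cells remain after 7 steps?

5

step 1: 00101000110000001110
step 2: 01101101001000010001
step 3: 10000001111100111011
step 4: 11000010000011000000
step 5: 00100111000100100000
step 6: 01111000101111110000
step 7: 10000101100000001000
count of 1: 5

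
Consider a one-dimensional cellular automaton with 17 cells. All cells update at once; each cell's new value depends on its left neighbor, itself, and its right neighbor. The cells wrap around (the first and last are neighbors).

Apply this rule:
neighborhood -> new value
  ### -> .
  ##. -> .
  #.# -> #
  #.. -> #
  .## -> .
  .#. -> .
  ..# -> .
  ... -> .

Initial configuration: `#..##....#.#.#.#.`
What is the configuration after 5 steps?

.#...#....#.#.#.#
#.#...#....#.#.#.
.#.#...#....#.#.#
#.#.#...#....#.#.
.#.#.#...#....#.#

.#.#.#...#....#.#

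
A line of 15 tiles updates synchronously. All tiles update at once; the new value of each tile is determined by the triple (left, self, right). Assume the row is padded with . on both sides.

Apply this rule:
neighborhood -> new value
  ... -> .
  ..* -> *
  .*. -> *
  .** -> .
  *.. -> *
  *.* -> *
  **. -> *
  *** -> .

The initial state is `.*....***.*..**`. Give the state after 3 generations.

generation 1: ***..*..*****.*
generation 2: ..******....***
generation 3: .*.....**..*..*

.*.....**..*..*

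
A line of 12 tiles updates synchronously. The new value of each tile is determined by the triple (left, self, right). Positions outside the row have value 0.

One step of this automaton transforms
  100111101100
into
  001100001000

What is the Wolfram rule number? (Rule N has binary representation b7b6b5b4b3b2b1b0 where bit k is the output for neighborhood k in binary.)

position 4: 111 → 0  (bit 7 = 0)
position 6: 110 → 0  (bit 6 = 0)
position 7: 101 → 0  (bit 5 = 0)
position 1: 100 → 0  (bit 4 = 0)
position 3: 011 → 1  (bit 3 = 1)
position 0: 010 → 0  (bit 2 = 0)
position 2: 001 → 1  (bit 1 = 1)
position 11: 000 → 0  (bit 0 = 0)
bits b7..b0 = 00001010 = 10

10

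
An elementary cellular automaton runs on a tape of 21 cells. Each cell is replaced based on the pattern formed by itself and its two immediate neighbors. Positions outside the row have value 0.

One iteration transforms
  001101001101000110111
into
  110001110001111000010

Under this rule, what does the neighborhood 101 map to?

At position 4 the neighborhood is 101; the next row has 0 there.

0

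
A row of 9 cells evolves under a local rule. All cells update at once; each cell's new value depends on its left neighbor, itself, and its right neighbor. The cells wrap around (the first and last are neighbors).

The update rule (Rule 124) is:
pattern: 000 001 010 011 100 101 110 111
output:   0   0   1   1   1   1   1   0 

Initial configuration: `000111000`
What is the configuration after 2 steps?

000101100
000111110

000111110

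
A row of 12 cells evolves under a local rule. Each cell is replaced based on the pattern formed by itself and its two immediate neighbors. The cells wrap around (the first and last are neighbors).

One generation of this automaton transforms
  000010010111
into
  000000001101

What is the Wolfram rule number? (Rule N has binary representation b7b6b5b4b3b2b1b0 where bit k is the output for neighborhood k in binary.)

position 10: 111 → 0  (bit 7 = 0)
position 11: 110 → 1  (bit 6 = 1)
position 8: 101 → 1  (bit 5 = 1)
position 0: 100 → 0  (bit 4 = 0)
position 9: 011 → 1  (bit 3 = 1)
position 4: 010 → 0  (bit 2 = 0)
position 3: 001 → 0  (bit 1 = 0)
position 1: 000 → 0  (bit 0 = 0)
bits b7..b0 = 01101000 = 104

104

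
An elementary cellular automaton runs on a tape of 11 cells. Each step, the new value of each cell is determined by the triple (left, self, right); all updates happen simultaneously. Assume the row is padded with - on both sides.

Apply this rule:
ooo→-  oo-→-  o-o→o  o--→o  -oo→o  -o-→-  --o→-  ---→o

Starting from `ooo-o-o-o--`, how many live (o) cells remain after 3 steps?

o--o-o-o-oo
-o--o-o-oo-
--o--o-oo-o
count of o: 5

5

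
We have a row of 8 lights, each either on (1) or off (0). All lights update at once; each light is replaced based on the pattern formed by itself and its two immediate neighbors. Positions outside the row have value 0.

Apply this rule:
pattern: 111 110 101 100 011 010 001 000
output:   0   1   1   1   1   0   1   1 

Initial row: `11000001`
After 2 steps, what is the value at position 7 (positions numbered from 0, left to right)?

step 1: 11111110
step 2: 10000011
position 7 holds 1

1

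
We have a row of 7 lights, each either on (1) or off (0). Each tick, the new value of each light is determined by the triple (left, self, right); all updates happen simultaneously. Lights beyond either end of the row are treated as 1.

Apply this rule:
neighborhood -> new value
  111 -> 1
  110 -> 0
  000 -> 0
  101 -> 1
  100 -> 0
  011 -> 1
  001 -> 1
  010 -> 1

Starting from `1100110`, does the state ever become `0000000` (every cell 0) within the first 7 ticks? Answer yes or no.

no

1001101
0011011
0110111
1101111
1011111
0111111
1111111
tick 7 is 1111111, still not uniform 0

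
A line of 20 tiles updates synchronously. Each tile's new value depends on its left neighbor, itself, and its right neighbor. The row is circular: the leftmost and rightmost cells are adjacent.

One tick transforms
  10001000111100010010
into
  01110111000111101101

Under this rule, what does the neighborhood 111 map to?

0

At position 9 the neighborhood is 111; the next row has 0 there.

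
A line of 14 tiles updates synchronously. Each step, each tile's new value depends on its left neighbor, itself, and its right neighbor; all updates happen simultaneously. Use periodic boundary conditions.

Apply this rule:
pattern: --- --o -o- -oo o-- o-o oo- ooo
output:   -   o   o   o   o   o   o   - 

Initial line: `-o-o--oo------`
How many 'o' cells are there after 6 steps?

6

ooooooooo-----
o-------oo---o
oo-----oooo-oo
-oo---oo--ooo-
oooo-oooooo-oo
---ooo----ooo-
count of o: 6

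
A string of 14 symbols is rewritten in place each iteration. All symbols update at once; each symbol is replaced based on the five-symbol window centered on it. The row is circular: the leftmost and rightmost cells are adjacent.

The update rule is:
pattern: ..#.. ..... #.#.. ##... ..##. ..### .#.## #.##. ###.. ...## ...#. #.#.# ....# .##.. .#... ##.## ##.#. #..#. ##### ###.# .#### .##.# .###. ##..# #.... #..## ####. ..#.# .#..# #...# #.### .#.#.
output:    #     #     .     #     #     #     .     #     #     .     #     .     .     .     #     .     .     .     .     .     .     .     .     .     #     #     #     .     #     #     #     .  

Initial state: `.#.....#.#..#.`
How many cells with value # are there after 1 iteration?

.####.#...#.##
count of #: 8

8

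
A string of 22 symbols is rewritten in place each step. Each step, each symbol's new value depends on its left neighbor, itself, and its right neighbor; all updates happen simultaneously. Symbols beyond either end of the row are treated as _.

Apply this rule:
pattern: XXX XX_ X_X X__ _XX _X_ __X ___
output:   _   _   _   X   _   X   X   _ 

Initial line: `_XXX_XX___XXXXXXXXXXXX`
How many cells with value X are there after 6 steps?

step 1: X______X_X____________
step 2: XX____XX_XX___________
step 3: __X__X_____X__________
step 4: _XXXXXX___XXX_________
step 5: X______X_X___X________
step 6: XX____XX_XX_XXX_______
count of X: 9

9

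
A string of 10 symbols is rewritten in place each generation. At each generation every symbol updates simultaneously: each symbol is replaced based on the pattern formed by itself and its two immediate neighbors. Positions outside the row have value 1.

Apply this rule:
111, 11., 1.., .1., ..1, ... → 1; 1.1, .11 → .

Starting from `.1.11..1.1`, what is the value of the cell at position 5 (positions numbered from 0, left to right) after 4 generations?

1

.1..1111..
.111.11111
..11..1111
11.111.111
position 5 holds 1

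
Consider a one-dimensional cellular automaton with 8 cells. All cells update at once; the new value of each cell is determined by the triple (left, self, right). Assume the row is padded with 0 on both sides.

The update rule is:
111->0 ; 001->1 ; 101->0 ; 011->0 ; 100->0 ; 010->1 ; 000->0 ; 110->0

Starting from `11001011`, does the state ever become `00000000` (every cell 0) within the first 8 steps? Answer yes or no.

00011000
00100000
01100000
10000000
10000000  (fixed point — unchanged through step 8)
step 8 is 10000000, still not uniform 0

no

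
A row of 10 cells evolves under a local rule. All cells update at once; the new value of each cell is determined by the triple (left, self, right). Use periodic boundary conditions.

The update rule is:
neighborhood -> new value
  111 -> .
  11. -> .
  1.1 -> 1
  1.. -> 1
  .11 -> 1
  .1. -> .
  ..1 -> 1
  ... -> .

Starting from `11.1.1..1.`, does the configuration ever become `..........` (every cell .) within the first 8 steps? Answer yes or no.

no

1.1.1.11.1
.1.1.11.11
1.1.11.11.
.1.11.11.1
1.11.11.1.
.11.11.1.1
11.11.1.1.
1.11.1.1.1
step 8 is 1.11.1.1.1, still not uniform .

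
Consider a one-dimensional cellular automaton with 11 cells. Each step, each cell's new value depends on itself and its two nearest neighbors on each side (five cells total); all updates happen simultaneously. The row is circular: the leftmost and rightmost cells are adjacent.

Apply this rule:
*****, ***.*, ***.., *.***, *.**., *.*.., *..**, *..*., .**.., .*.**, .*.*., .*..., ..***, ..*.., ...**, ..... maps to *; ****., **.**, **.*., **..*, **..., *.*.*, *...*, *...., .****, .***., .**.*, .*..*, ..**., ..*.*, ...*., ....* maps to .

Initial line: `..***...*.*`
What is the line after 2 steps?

.**.*....**
.*..**..*..

.*..**..*..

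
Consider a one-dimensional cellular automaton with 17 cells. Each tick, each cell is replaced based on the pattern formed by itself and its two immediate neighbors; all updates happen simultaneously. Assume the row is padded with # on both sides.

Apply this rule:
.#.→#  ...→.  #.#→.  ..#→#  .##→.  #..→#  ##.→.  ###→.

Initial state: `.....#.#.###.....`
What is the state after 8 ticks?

..##...#..#.#..##

tick 1: #...##.#....#...#
tick 2: .#.#...##..###.#.
tick 3: .#.##.#..##....#.
tick 4: .#....###..#..##.
tick 5: .##..#...#####...
tick 6: ...####.#.....#.#
tick 7: #.#.....##...##..
tick 8: ..##...#..#.#..##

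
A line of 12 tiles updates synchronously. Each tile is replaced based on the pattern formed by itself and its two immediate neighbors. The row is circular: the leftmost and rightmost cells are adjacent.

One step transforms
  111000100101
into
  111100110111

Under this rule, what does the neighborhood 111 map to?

1

At position 0 the neighborhood is 111; the next row has 1 there.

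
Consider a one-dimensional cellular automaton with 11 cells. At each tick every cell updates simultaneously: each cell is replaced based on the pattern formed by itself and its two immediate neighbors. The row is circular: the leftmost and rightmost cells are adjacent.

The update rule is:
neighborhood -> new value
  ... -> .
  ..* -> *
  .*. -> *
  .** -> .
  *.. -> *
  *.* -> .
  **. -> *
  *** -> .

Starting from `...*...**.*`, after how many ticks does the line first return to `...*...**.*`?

*.***.*.*.*
*...*.*.*..
**.**.*.***
.*..*.*....
*****.**...
....*..**.*
*..****.*.*
***...*.*..
..**.**.***
**.*..*...*
.*.*****.*.
**.....*.**
.**...**...
*.**.*.**..
*..*.*..***
****.***...
...*...**.*

17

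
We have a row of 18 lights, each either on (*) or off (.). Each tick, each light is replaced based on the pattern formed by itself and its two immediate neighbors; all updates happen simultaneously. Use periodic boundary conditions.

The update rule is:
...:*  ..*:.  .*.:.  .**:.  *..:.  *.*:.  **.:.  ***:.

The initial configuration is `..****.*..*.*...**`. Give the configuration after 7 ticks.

..............*...

tick 1: ..............*...
tick 2: *************...**
tick 3: ..............*...  (repeats tick 1; period 2)
tick 7: ..............*...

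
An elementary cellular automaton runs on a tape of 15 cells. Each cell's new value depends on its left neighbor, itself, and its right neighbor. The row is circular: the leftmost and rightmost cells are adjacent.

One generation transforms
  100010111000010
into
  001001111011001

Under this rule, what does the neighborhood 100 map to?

At position 1 the neighborhood is 100; the next row has 0 there.

0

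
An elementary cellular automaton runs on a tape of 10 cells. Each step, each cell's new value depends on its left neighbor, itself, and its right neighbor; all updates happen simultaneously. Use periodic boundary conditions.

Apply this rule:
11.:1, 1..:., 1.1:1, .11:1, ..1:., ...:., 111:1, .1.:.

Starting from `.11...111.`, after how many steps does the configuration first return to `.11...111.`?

1

step 1: .11...111.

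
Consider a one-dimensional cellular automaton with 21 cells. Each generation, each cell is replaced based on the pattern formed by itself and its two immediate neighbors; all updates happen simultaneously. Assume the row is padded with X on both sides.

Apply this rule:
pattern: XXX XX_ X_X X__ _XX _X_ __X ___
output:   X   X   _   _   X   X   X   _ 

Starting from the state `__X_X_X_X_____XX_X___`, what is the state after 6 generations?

_XX_X_X_X_XXXXXX_X_XX

_XX_X_X_X____XXX_X__X
_XX_X_X_X___XXXX_X_XX
_XX_X_X_X__XXXXX_X_XX
_XX_X_X_X_XXXXXX_X_XX
_XX_X_X_X_XXXXXX_X_XX  (fixed point — unchanged through generation 6)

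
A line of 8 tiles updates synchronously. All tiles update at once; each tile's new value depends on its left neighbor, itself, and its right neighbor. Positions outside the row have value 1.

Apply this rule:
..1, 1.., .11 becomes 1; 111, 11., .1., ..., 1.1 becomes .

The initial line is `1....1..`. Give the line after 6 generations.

.1..1.11
..11..1.
111.11..
....1.11
1..1..1.
.11.11..

.11.11..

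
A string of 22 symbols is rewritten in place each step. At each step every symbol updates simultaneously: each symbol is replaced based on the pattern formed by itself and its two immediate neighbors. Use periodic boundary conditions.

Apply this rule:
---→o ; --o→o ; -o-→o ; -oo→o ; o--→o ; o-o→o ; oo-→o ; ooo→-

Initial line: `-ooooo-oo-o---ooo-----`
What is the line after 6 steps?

step 1: oo---oooooooooo-oooooo
step 2: -ooooo--------ooo-----
step 3: oo---oooooooooo-oooooo  (repeats step 1; period 2)
step 6: -ooooo--------ooo-----

-ooooo--------ooo-----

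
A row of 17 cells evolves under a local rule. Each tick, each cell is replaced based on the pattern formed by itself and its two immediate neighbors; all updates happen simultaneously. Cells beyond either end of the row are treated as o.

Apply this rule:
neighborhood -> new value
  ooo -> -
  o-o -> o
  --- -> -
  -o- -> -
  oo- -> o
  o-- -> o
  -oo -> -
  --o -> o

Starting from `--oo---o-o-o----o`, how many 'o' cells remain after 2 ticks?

oo-oo-o-o-o-o--o-
-oo-oo-o-o-o-oo-o
count of o: 10

10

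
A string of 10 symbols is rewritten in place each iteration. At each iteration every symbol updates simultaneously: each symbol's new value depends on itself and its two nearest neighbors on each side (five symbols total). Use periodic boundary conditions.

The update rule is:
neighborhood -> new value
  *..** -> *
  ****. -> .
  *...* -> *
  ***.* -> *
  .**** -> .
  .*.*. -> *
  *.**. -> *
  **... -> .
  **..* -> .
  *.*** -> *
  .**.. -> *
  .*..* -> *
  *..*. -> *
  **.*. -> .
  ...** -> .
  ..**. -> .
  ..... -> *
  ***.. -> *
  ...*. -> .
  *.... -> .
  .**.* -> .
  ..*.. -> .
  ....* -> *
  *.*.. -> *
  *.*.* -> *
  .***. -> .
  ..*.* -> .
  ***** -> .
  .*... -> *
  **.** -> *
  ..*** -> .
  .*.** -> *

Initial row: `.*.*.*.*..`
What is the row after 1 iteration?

..********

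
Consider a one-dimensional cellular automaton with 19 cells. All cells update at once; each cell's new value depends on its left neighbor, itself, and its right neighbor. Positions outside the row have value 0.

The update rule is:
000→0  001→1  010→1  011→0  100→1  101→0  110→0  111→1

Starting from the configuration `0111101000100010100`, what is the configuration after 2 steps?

1000110000100000001

step 1: 1011001101110110110
step 2: 1000110000100000001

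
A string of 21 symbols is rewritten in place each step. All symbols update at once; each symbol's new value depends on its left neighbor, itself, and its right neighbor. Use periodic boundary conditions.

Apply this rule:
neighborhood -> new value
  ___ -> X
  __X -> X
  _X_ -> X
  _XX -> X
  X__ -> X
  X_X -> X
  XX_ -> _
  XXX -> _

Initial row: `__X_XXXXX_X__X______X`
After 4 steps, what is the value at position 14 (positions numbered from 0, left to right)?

XXXXX____XXXXXXXXXXXX
_____XXXXX___________
XXXXXX____XXXXXXXXXXX
______XXXXX__________
position 14 holds _

_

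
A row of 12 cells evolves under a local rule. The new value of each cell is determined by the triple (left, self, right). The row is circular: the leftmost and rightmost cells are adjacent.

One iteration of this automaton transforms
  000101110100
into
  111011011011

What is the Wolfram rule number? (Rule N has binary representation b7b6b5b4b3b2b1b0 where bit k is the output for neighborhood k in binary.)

position 6: 111 → 0  (bit 7 = 0)
position 7: 110 → 1  (bit 6 = 1)
position 4: 101 → 1  (bit 5 = 1)
position 10: 100 → 1  (bit 4 = 1)
position 5: 011 → 1  (bit 3 = 1)
position 3: 010 → 0  (bit 2 = 0)
position 2: 001 → 1  (bit 1 = 1)
position 0: 000 → 1  (bit 0 = 1)
bits b7..b0 = 01111011 = 123

123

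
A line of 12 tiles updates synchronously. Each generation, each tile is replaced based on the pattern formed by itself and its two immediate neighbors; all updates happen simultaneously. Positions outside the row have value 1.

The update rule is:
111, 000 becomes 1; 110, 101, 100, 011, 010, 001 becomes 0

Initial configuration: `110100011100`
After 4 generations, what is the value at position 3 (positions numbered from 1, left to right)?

1

generation 1: 100001001000
generation 2: 001100000010
generation 3: 000001111000
generation 4: 011100110010
position 3 holds 1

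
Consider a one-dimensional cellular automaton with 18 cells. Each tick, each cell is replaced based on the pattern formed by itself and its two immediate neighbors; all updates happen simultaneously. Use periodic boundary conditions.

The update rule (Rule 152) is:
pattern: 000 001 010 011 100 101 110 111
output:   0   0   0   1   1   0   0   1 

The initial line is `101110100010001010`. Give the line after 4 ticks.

001100010001000000
001010001000100000
000001000100010000
000000100010001000

000000100010001000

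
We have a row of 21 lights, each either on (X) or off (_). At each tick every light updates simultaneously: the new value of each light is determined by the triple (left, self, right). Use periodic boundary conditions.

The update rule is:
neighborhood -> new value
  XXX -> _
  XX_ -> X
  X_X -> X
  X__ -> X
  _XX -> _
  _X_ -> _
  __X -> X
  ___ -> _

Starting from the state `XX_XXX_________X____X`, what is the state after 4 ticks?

_XXX_XX_XX_X_X_X_X_XX

tick 1: _XX__XX_______X_X__X_
tick 2: X_XXX_XX_____X_X_XX_X
tick 3: XX__XX_XX___X_X_X_XX_
tick 4: _XXX_XX_XX_X_X_X_X_XX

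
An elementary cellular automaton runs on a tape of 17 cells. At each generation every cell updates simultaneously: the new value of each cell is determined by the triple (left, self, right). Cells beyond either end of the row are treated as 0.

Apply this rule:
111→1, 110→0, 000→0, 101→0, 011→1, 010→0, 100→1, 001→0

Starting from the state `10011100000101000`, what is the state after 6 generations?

00000001000100000

generation 1: 01011010000000100
generation 2: 00010001000000010
generation 3: 00001000100000001
generation 4: 00000100010000000
generation 5: 00000010001000000
generation 6: 00000001000100000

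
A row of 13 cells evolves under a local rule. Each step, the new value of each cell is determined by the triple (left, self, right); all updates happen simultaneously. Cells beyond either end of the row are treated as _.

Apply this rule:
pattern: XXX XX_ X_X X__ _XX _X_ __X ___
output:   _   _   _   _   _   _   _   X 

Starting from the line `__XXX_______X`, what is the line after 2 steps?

X_____XXXXX__
__XXX_______X

__XXX_______X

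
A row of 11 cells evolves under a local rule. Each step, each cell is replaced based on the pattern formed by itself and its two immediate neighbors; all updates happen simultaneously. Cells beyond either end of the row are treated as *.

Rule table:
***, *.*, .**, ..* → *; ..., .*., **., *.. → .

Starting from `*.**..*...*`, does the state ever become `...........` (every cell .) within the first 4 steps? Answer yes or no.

no

.**..*...**
**..*...***
*..*...****
..*...*****
step 4 is ..*...*****, still not uniform .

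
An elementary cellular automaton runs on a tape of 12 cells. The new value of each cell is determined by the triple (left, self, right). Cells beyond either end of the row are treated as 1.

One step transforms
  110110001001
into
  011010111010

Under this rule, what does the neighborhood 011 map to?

At position 3 the neighborhood is 011; the next row has 0 there.

0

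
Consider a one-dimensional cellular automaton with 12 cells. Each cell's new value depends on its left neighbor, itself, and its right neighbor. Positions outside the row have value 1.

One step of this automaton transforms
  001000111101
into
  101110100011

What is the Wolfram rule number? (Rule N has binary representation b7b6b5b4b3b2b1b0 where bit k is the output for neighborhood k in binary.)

61

position 7: 111 → 0  (bit 7 = 0)
position 9: 110 → 0  (bit 6 = 0)
position 10: 101 → 1  (bit 5 = 1)
position 0: 100 → 1  (bit 4 = 1)
position 6: 011 → 1  (bit 3 = 1)
position 2: 010 → 1  (bit 2 = 1)
position 1: 001 → 0  (bit 1 = 0)
position 4: 000 → 1  (bit 0 = 1)
bits b7..b0 = 00111101 = 61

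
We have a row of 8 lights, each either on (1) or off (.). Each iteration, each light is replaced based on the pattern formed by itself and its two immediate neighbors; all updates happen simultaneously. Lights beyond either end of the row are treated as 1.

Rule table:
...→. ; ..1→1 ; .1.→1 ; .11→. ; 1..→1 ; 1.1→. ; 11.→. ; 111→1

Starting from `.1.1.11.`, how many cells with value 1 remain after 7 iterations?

5

.1.1....
.1.11..1
.1...11.
.11.1...
....11.1
1..1....
.1111..1
count of 1: 5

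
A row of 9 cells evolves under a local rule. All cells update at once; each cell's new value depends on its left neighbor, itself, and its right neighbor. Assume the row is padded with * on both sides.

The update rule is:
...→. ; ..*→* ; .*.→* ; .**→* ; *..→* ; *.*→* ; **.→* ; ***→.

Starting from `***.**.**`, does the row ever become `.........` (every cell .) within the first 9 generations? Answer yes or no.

..******.
***....**
..**..**.
*********
.........
all cells are . at generation 5

yes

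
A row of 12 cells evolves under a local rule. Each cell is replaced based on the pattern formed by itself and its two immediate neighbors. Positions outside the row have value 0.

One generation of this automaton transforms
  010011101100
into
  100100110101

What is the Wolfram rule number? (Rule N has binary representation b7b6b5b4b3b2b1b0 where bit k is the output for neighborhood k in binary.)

99

position 5: 111 → 0  (bit 7 = 0)
position 6: 110 → 1  (bit 6 = 1)
position 7: 101 → 1  (bit 5 = 1)
position 2: 100 → 0  (bit 4 = 0)
position 4: 011 → 0  (bit 3 = 0)
position 1: 010 → 0  (bit 2 = 0)
position 0: 001 → 1  (bit 1 = 1)
position 11: 000 → 1  (bit 0 = 1)
bits b7..b0 = 01100011 = 99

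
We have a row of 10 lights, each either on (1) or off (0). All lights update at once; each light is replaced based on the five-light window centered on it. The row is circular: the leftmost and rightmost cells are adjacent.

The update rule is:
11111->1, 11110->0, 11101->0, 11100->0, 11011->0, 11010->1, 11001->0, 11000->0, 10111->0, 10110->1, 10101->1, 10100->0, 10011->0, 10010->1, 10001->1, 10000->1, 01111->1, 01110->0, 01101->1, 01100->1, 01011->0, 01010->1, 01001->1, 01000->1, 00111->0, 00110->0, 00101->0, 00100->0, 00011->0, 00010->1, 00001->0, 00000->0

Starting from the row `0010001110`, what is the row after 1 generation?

1101100000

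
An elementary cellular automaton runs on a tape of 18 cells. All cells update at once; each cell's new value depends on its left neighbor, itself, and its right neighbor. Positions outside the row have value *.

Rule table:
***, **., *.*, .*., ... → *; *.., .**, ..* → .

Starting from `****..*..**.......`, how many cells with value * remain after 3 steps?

14

step 1: ****..*...*.*****.
step 2: ****..*.*.**.*****
step 3: ****..****.**.****
count of *: 14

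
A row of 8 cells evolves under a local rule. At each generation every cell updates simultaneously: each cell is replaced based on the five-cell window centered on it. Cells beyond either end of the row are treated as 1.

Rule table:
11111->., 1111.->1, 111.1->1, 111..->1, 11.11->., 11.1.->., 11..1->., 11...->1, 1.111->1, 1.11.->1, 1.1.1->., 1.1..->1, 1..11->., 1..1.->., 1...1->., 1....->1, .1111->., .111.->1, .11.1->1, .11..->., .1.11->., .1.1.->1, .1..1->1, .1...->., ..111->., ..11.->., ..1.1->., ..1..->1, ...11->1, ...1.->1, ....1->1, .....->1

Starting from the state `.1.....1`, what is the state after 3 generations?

1.1..11.

.1.1111.
...1.11.
1.1..11.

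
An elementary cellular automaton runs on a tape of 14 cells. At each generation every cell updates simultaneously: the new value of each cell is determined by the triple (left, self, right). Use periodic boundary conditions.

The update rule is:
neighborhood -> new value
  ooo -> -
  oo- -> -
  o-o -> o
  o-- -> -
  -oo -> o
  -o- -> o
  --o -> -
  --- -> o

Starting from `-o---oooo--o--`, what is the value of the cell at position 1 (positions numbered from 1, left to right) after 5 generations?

-

-o-o-o-----o-o
oooooo-ooo-ooo
------oo--oo--
ooooo-o---o--o
-----oo-o-o--o
position 1 holds -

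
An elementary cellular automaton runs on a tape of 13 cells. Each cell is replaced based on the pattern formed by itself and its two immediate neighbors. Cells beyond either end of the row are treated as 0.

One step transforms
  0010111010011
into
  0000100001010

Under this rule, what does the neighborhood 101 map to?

At position 3 the neighborhood is 101; the next row has 0 there.

0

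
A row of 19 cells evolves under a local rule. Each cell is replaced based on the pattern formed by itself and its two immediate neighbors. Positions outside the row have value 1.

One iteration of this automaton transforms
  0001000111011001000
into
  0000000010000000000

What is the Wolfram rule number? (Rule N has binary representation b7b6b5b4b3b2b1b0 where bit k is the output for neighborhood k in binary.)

128

position 8: 111 → 1  (bit 7 = 1)
position 9: 110 → 0  (bit 6 = 0)
position 10: 101 → 0  (bit 5 = 0)
position 0: 100 → 0  (bit 4 = 0)
position 7: 011 → 0  (bit 3 = 0)
position 3: 010 → 0  (bit 2 = 0)
position 2: 001 → 0  (bit 1 = 0)
position 1: 000 → 0  (bit 0 = 0)
bits b7..b0 = 10000000 = 128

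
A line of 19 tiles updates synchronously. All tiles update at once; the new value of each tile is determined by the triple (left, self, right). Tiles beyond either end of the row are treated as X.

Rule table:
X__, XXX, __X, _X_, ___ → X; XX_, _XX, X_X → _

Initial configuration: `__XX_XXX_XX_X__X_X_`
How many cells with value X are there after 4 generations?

14

XX____X_____XXXX_X_
X_XXXXXXXXXX_XX__X_
___XXXXXXXX____XXX_
XXX_XXXXXX_XXXX_X__
count of X: 14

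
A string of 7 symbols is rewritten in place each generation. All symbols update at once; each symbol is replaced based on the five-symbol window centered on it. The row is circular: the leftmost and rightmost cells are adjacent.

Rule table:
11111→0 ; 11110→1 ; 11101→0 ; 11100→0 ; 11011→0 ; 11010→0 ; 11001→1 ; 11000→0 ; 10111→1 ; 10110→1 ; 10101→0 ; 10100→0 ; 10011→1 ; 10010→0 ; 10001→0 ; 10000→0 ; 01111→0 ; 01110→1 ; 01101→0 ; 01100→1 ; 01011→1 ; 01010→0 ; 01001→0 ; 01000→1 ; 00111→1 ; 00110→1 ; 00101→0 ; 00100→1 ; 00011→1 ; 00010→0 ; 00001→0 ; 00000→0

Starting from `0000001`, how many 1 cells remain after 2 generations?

3

generation 1: 1000001
generation 2: 1000011
count of 1: 3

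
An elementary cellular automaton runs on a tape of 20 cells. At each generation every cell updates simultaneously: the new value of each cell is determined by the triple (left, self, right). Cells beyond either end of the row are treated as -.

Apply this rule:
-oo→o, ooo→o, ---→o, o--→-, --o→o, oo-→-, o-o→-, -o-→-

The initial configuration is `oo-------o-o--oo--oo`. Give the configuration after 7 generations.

ooo--oooo--oo--o--o-

o--oooooo----oo--oo-
--oooooo--oooo--oo--
ooooooo--oooo--oo--o
oooooo--oooo--oo--o-
ooooo--oooo--oo--o--
oooo--oooo--oo--o--o
ooo--oooo--oo--o--o-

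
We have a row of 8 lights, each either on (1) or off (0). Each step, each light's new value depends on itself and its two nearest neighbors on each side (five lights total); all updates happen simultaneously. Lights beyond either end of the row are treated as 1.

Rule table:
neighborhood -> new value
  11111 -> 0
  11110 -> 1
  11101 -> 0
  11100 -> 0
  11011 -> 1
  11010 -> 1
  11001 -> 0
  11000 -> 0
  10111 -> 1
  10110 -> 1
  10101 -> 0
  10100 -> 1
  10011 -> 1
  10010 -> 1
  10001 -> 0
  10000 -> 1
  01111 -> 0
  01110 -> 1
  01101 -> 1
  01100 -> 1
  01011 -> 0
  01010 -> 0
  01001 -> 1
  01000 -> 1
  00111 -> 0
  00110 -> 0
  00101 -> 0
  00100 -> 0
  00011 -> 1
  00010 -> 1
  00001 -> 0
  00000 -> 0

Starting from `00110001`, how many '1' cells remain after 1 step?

step 1: 01010010
count of 1: 3

3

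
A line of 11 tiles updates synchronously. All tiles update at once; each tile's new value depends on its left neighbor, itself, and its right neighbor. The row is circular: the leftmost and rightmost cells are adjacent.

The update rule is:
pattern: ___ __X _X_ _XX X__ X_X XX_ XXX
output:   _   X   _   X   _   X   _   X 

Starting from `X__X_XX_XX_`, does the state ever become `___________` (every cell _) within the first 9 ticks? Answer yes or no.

__X_XX_XX_X
_X_XX_XX_X_
X_XX_XX_X__
_XX_XX_X__X
XX_XX_X__X_
X_XX_X__X_X
_XX_X__X_XX
XX_X__X_XX_
X_X__X_XX_X
tick 9 is X_X__X_XX_X, still not uniform _

no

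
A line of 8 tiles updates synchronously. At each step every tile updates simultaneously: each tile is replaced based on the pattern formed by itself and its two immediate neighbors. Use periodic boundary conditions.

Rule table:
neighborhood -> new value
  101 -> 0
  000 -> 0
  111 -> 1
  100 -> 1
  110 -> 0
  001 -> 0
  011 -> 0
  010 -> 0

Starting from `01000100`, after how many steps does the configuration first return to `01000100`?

00100010
00010001
10001000
01000100

4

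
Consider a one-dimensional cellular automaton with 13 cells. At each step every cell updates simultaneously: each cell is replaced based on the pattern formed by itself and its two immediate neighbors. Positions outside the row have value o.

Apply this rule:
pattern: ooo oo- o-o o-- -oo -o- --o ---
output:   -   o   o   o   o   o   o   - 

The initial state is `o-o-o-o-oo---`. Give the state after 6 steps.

oooo--oooo--o

ooooooooooo-o
----------ooo
o--------oo--
oo------ooooo
-oo----oo----
oooo--oooo--o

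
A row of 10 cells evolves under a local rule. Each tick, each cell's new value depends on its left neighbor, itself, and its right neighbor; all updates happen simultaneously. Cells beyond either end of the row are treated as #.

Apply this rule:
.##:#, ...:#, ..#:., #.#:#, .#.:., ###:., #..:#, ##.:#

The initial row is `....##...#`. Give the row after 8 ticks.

##....###.

###.####.#
..###..###
#.#.##.#..
##.####.#.
.###..##.#
##.##.####
.######...
##....###.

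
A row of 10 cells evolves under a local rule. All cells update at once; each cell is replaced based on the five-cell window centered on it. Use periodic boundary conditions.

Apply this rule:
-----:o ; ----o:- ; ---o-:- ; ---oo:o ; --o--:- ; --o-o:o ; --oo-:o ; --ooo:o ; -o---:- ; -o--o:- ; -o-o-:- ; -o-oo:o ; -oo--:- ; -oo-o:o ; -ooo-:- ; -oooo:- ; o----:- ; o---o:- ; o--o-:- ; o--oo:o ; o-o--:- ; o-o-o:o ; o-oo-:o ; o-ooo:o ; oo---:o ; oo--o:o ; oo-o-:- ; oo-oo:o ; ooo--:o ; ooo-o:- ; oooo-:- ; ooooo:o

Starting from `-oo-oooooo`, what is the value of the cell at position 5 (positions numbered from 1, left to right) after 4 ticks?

o

ooooo-oo--
o-o--oo-oo
----ooooo-
-o-oo-o-oo
position 5 holds o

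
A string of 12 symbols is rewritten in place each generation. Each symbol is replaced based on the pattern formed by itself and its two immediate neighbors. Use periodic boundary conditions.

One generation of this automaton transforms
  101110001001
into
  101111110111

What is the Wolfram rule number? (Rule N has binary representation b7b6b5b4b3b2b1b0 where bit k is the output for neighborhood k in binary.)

position 3: 111 → 1  (bit 7 = 1)
position 0: 110 → 1  (bit 6 = 1)
position 1: 101 → 0  (bit 5 = 0)
position 5: 100 → 1  (bit 4 = 1)
position 2: 011 → 1  (bit 3 = 1)
position 8: 010 → 0  (bit 2 = 0)
position 7: 001 → 1  (bit 1 = 1)
position 6: 000 → 1  (bit 0 = 1)
bits b7..b0 = 11011011 = 219

219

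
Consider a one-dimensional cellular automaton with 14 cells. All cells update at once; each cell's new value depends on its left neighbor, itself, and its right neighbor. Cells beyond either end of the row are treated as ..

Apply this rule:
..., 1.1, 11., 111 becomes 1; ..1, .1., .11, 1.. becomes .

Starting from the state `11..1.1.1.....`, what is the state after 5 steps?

..1.111....1..

.1...1.1..1111
...1..1....111
11......11..11
.1.1111..1...1
..1.111....1..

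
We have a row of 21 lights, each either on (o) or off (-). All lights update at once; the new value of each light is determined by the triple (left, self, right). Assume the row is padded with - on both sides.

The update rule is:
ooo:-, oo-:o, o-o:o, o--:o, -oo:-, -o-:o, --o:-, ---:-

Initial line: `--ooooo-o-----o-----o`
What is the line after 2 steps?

------oooo----oo----o
---------oo----oo---o

---------oo----oo---o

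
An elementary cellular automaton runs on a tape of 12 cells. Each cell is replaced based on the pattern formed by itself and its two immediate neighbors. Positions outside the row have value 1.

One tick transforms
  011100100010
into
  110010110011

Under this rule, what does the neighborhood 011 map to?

At position 1 the neighborhood is 011; the next row has 1 there.

1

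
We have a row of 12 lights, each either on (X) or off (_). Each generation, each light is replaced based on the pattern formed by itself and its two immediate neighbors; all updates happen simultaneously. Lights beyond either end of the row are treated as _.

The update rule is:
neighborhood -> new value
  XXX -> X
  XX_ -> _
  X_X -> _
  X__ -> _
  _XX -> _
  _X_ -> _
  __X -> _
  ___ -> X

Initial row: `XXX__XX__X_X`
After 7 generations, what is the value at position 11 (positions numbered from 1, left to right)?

_X__________
___XXXXXXXXX
XX__XXXXXXX_
_____XXXXX__
XXXX__XXX__X
_XX____X____
____XX___XXX
position 11 holds X

X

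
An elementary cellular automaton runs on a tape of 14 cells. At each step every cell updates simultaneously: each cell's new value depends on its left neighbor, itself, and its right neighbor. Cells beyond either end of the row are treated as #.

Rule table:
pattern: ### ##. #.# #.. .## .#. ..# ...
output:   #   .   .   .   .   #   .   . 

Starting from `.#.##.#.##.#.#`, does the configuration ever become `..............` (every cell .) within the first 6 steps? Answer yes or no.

.#....#....#..
.#....#....#..  (fixed point — unchanged through step 6)
step 6 is .#....#....#.., still not uniform .

no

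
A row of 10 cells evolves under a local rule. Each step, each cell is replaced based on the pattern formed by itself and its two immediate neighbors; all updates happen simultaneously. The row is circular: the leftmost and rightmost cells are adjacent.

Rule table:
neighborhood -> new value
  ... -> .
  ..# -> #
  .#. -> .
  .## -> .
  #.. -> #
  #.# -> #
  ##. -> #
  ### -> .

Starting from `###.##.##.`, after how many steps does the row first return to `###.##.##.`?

..##.##.##
##.##.##.#
.##.##.##.
#.##.##.##
##.##.##..
.##.##.###
#.##.##..#
##.##.###.
.##.##..##
#.##.###.#
##.##..##.
.##.###.##
#.##..##.#
##.###.##.
.##..##.##
#.###.##.#
##..##.##.
.###.##.##
#..##.##.#
###.##.##.

20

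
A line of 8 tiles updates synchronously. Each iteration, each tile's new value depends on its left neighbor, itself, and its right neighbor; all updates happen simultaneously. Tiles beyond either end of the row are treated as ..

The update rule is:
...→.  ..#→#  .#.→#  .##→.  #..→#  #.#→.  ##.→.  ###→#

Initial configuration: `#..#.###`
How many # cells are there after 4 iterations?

####..#.
.##.####
#....##.
##..#..#
count of #: 4

4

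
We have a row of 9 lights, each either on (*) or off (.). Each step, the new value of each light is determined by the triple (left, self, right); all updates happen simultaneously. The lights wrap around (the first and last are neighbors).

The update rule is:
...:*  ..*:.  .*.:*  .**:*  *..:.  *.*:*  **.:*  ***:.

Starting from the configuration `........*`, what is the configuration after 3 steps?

.*.**.*..

.******.*
**....***
.*.**.*..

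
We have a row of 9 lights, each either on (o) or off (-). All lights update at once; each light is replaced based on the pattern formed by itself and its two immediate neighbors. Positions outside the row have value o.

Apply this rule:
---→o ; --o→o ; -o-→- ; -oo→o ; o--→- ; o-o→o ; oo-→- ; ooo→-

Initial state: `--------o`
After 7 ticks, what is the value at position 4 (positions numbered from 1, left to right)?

-oooooooo
oo-------
---oooooo
-ooo-----
oo---oooo
---ooo---
-ooo---oo
position 4 holds o

o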